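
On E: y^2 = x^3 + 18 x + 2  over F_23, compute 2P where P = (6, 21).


Doubling: s = (3 x1^2 + a) / (2 y1)
s = (3*6^2 + 18) / (2*21) mod 23 = 3
x3 = s^2 - 2 x1 mod 23 = 3^2 - 2*6 = 20
y3 = s (x1 - x3) - y1 mod 23 = 3 * (6 - 20) - 21 = 6

2P = (20, 6)


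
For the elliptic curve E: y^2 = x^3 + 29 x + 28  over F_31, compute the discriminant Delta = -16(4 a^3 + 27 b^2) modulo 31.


4 a^3 + 27 b^2 = 4*29^3 + 27*28^2 = 97556 + 21168 = 118724
Delta = -16 * (118724) = -1899584
Delta mod 31 = 3

Delta = 3 (mod 31)


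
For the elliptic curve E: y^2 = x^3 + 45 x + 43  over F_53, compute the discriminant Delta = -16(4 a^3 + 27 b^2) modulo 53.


4 a^3 + 27 b^2 = 4*45^3 + 27*43^2 = 364500 + 49923 = 414423
Delta = -16 * (414423) = -6630768
Delta mod 53 = 9

Delta = 9 (mod 53)


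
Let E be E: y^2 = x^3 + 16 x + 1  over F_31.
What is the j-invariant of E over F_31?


Delta = -16(4 a^3 + 27 b^2) mod 31 = 25
-1728 * (4 a)^3 = -1728 * (4*16)^3 mod 31 = 2
j = 2 * 25^(-1) mod 31 = 10

j = 10 (mod 31)


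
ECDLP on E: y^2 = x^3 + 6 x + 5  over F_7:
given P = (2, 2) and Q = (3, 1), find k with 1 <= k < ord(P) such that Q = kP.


Enumerate multiples of P until we hit Q = (3, 1):
  1P = (2, 2)
  2P = (4, 3)
  3P = (3, 1)
Match found at i = 3.

k = 3


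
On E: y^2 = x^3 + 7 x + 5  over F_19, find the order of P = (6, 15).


Compute successive multiples of P until we hit O:
  1P = (6, 15)
  2P = (18, 15)
  3P = (14, 4)
  4P = (0, 10)
  5P = (10, 7)
  6P = (7, 6)
  7P = (11, 11)
  8P = (11, 8)
  ... (continuing to 15P)
  15P = O

ord(P) = 15


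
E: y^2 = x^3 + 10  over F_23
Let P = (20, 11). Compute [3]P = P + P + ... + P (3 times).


k = 3 = 11_2 (binary, LSB first: 11)
Double-and-add from P = (20, 11):
  bit 0 = 1: acc = O + (20, 11) = (20, 11)
  bit 1 = 1: acc = (20, 11) + (22, 20) = (7, 13)

3P = (7, 13)


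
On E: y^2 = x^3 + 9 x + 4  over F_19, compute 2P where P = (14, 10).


Doubling: s = (3 x1^2 + a) / (2 y1)
s = (3*14^2 + 9) / (2*10) mod 19 = 8
x3 = s^2 - 2 x1 mod 19 = 8^2 - 2*14 = 17
y3 = s (x1 - x3) - y1 mod 19 = 8 * (14 - 17) - 10 = 4

2P = (17, 4)


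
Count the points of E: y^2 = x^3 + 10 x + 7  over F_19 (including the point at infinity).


For each x in F_19, count y with y^2 = x^3 + 10 x + 7 mod 19:
  x = 0: RHS = 7, y in [8, 11]  -> 2 point(s)
  x = 2: RHS = 16, y in [4, 15]  -> 2 point(s)
  x = 3: RHS = 7, y in [8, 11]  -> 2 point(s)
  x = 4: RHS = 16, y in [4, 15]  -> 2 point(s)
  x = 5: RHS = 11, y in [7, 12]  -> 2 point(s)
  x = 6: RHS = 17, y in [6, 13]  -> 2 point(s)
  x = 9: RHS = 9, y in [3, 16]  -> 2 point(s)
  x = 10: RHS = 5, y in [9, 10]  -> 2 point(s)
  x = 11: RHS = 4, y in [2, 17]  -> 2 point(s)
  x = 13: RHS = 16, y in [4, 15]  -> 2 point(s)
  x = 15: RHS = 17, y in [6, 13]  -> 2 point(s)
  x = 16: RHS = 7, y in [8, 11]  -> 2 point(s)
  x = 17: RHS = 17, y in [6, 13]  -> 2 point(s)
Affine points: 26. Add the point at infinity: total = 27.

#E(F_19) = 27


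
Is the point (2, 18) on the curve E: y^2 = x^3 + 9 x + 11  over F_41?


Check whether y^2 = x^3 + 9 x + 11 (mod 41) for (x, y) = (2, 18).
LHS: y^2 = 18^2 mod 41 = 37
RHS: x^3 + 9 x + 11 = 2^3 + 9*2 + 11 mod 41 = 37
LHS = RHS

Yes, on the curve


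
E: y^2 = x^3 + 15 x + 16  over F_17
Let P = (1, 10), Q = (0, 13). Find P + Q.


P != Q, so use the chord formula.
s = (y2 - y1) / (x2 - x1) = (3) / (16) mod 17 = 14
x3 = s^2 - x1 - x2 mod 17 = 14^2 - 1 - 0 = 8
y3 = s (x1 - x3) - y1 mod 17 = 14 * (1 - 8) - 10 = 11

P + Q = (8, 11)


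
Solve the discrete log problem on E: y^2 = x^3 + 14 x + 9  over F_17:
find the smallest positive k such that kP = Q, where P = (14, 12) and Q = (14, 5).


Enumerate multiples of P until we hit Q = (14, 5):
  1P = (14, 12)
  2P = (7, 12)
  3P = (13, 5)
  4P = (5, 0)
  5P = (13, 12)
  6P = (7, 5)
  7P = (14, 5)
Match found at i = 7.

k = 7


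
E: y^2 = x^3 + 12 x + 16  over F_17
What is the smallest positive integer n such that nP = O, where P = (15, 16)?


Compute successive multiples of P until we hit O:
  1P = (15, 16)
  2P = (12, 16)
  3P = (7, 1)
  4P = (11, 0)
  5P = (7, 16)
  6P = (12, 1)
  7P = (15, 1)
  8P = O

ord(P) = 8


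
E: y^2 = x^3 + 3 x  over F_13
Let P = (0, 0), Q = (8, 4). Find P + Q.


P != Q, so use the chord formula.
s = (y2 - y1) / (x2 - x1) = (4) / (8) mod 13 = 7
x3 = s^2 - x1 - x2 mod 13 = 7^2 - 0 - 8 = 2
y3 = s (x1 - x3) - y1 mod 13 = 7 * (0 - 2) - 0 = 12

P + Q = (2, 12)


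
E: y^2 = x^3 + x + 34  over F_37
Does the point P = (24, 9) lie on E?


Check whether y^2 = x^3 + 1 x + 34 (mod 37) for (x, y) = (24, 9).
LHS: y^2 = 9^2 mod 37 = 7
RHS: x^3 + 1 x + 34 = 24^3 + 1*24 + 34 mod 37 = 7
LHS = RHS

Yes, on the curve


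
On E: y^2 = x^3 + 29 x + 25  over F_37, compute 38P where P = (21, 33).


k = 38 = 100110_2 (binary, LSB first: 011001)
Double-and-add from P = (21, 33):
  bit 0 = 0: acc unchanged = O
  bit 1 = 1: acc = O + (29, 24) = (29, 24)
  bit 2 = 1: acc = (29, 24) + (5, 31) = (30, 21)
  bit 3 = 0: acc unchanged = (30, 21)
  bit 4 = 0: acc unchanged = (30, 21)
  bit 5 = 1: acc = (30, 21) + (11, 26) = (22, 10)

38P = (22, 10)


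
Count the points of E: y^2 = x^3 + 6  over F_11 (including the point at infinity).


For each x in F_11, count y with y^2 = x^3 + 0 x + 6 mod 11:
  x = 2: RHS = 3, y in [5, 6]  -> 2 point(s)
  x = 3: RHS = 0, y in [0]  -> 1 point(s)
  x = 4: RHS = 4, y in [2, 9]  -> 2 point(s)
  x = 8: RHS = 1, y in [1, 10]  -> 2 point(s)
  x = 9: RHS = 9, y in [3, 8]  -> 2 point(s)
  x = 10: RHS = 5, y in [4, 7]  -> 2 point(s)
Affine points: 11. Add the point at infinity: total = 12.

#E(F_11) = 12


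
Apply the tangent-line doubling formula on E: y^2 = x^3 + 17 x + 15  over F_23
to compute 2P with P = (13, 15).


Doubling: s = (3 x1^2 + a) / (2 y1)
s = (3*13^2 + 17) / (2*15) mod 23 = 19
x3 = s^2 - 2 x1 mod 23 = 19^2 - 2*13 = 13
y3 = s (x1 - x3) - y1 mod 23 = 19 * (13 - 13) - 15 = 8

2P = (13, 8)


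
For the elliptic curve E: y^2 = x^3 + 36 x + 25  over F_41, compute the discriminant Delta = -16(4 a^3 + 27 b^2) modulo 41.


4 a^3 + 27 b^2 = 4*36^3 + 27*25^2 = 186624 + 16875 = 203499
Delta = -16 * (203499) = -3255984
Delta mod 41 = 31

Delta = 31 (mod 41)


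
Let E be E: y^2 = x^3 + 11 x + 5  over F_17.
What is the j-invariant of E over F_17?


Delta = -16(4 a^3 + 27 b^2) mod 17 = 15
-1728 * (4 a)^3 = -1728 * (4*11)^3 mod 17 = 16
j = 16 * 15^(-1) mod 17 = 9

j = 9 (mod 17)


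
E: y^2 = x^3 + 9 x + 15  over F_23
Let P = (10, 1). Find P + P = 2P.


Doubling: s = (3 x1^2 + a) / (2 y1)
s = (3*10^2 + 9) / (2*1) mod 23 = 5
x3 = s^2 - 2 x1 mod 23 = 5^2 - 2*10 = 5
y3 = s (x1 - x3) - y1 mod 23 = 5 * (10 - 5) - 1 = 1

2P = (5, 1)


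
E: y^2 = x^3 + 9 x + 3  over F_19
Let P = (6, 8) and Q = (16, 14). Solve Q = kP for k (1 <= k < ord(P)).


Enumerate multiples of P until we hit Q = (16, 14):
  1P = (6, 8)
  2P = (8, 13)
  3P = (16, 5)
  4P = (14, 2)
  5P = (15, 13)
  6P = (3, 0)
  7P = (15, 6)
  8P = (14, 17)
  9P = (16, 14)
Match found at i = 9.

k = 9


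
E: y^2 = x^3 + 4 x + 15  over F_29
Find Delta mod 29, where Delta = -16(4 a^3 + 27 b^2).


4 a^3 + 27 b^2 = 4*4^3 + 27*15^2 = 256 + 6075 = 6331
Delta = -16 * (6331) = -101296
Delta mod 29 = 1

Delta = 1 (mod 29)


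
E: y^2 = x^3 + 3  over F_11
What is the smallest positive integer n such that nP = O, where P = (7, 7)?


Compute successive multiples of P until we hit O:
  1P = (7, 7)
  2P = (0, 6)
  3P = (2, 0)
  4P = (0, 5)
  5P = (7, 4)
  6P = O

ord(P) = 6


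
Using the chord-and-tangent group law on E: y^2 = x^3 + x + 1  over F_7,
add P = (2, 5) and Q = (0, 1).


P != Q, so use the chord formula.
s = (y2 - y1) / (x2 - x1) = (3) / (5) mod 7 = 2
x3 = s^2 - x1 - x2 mod 7 = 2^2 - 2 - 0 = 2
y3 = s (x1 - x3) - y1 mod 7 = 2 * (2 - 2) - 5 = 2

P + Q = (2, 2)


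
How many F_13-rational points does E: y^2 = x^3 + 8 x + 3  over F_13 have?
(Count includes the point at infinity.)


For each x in F_13, count y with y^2 = x^3 + 8 x + 3 mod 13:
  x = 0: RHS = 3, y in [4, 9]  -> 2 point(s)
  x = 1: RHS = 12, y in [5, 8]  -> 2 point(s)
  x = 2: RHS = 1, y in [1, 12]  -> 2 point(s)
  x = 5: RHS = 12, y in [5, 8]  -> 2 point(s)
  x = 7: RHS = 12, y in [5, 8]  -> 2 point(s)
  x = 10: RHS = 4, y in [2, 11]  -> 2 point(s)
Affine points: 12. Add the point at infinity: total = 13.

#E(F_13) = 13


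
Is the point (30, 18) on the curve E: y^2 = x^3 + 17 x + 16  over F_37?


Check whether y^2 = x^3 + 17 x + 16 (mod 37) for (x, y) = (30, 18).
LHS: y^2 = 18^2 mod 37 = 28
RHS: x^3 + 17 x + 16 = 30^3 + 17*30 + 16 mod 37 = 35
LHS != RHS

No, not on the curve


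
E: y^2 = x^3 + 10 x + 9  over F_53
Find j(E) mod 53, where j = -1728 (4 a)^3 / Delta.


Delta = -16(4 a^3 + 27 b^2) mod 53 = 12
-1728 * (4 a)^3 = -1728 * (4*10)^3 mod 53 = 26
j = 26 * 12^(-1) mod 53 = 11

j = 11 (mod 53)


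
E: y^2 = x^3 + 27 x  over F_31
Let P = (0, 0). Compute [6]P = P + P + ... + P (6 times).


k = 6 = 110_2 (binary, LSB first: 011)
Double-and-add from P = (0, 0):
  bit 0 = 0: acc unchanged = O
  bit 1 = 1: acc = O + O = O
  bit 2 = 1: acc = O + O = O

6P = O


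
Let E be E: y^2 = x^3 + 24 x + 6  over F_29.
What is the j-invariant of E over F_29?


Delta = -16(4 a^3 + 27 b^2) mod 29 = 17
-1728 * (4 a)^3 = -1728 * (4*24)^3 mod 29 = 19
j = 19 * 17^(-1) mod 29 = 25

j = 25 (mod 29)


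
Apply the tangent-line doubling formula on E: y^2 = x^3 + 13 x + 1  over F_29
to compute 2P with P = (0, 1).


Doubling: s = (3 x1^2 + a) / (2 y1)
s = (3*0^2 + 13) / (2*1) mod 29 = 21
x3 = s^2 - 2 x1 mod 29 = 21^2 - 2*0 = 6
y3 = s (x1 - x3) - y1 mod 29 = 21 * (0 - 6) - 1 = 18

2P = (6, 18)


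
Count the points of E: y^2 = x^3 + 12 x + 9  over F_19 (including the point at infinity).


For each x in F_19, count y with y^2 = x^3 + 12 x + 9 mod 19:
  x = 0: RHS = 9, y in [3, 16]  -> 2 point(s)
  x = 4: RHS = 7, y in [8, 11]  -> 2 point(s)
  x = 5: RHS = 4, y in [2, 17]  -> 2 point(s)
  x = 8: RHS = 9, y in [3, 16]  -> 2 point(s)
  x = 11: RHS = 9, y in [3, 16]  -> 2 point(s)
  x = 12: RHS = 0, y in [0]  -> 1 point(s)
  x = 13: RHS = 6, y in [5, 14]  -> 2 point(s)
  x = 15: RHS = 11, y in [7, 12]  -> 2 point(s)
Affine points: 15. Add the point at infinity: total = 16.

#E(F_19) = 16


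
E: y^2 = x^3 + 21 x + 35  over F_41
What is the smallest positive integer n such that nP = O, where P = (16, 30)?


Compute successive multiples of P until we hit O:
  1P = (16, 30)
  2P = (17, 4)
  3P = (28, 36)
  4P = (28, 5)
  5P = (17, 37)
  6P = (16, 11)
  7P = O

ord(P) = 7


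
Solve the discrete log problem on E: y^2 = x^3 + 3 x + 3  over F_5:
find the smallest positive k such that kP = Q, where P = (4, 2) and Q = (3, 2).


Enumerate multiples of P until we hit Q = (3, 2):
  1P = (4, 2)
  2P = (3, 2)
Match found at i = 2.

k = 2


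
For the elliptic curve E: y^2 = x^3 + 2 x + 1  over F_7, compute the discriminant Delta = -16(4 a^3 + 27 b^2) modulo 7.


4 a^3 + 27 b^2 = 4*2^3 + 27*1^2 = 32 + 27 = 59
Delta = -16 * (59) = -944
Delta mod 7 = 1

Delta = 1 (mod 7)


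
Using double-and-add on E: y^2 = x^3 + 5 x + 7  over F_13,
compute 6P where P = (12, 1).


k = 6 = 110_2 (binary, LSB first: 011)
Double-and-add from P = (12, 1):
  bit 0 = 0: acc unchanged = O
  bit 1 = 1: acc = O + (5, 1) = (5, 1)
  bit 2 = 1: acc = (5, 1) + (4, 0) = (5, 12)

6P = (5, 12)


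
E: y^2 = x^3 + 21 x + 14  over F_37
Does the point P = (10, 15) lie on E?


Check whether y^2 = x^3 + 21 x + 14 (mod 37) for (x, y) = (10, 15).
LHS: y^2 = 15^2 mod 37 = 3
RHS: x^3 + 21 x + 14 = 10^3 + 21*10 + 14 mod 37 = 3
LHS = RHS

Yes, on the curve


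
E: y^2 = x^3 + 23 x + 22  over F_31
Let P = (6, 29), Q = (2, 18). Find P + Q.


P != Q, so use the chord formula.
s = (y2 - y1) / (x2 - x1) = (20) / (27) mod 31 = 26
x3 = s^2 - x1 - x2 mod 31 = 26^2 - 6 - 2 = 17
y3 = s (x1 - x3) - y1 mod 31 = 26 * (6 - 17) - 29 = 26

P + Q = (17, 26)


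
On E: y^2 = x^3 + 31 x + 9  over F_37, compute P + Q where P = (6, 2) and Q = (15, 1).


P != Q, so use the chord formula.
s = (y2 - y1) / (x2 - x1) = (36) / (9) mod 37 = 4
x3 = s^2 - x1 - x2 mod 37 = 4^2 - 6 - 15 = 32
y3 = s (x1 - x3) - y1 mod 37 = 4 * (6 - 32) - 2 = 5

P + Q = (32, 5)


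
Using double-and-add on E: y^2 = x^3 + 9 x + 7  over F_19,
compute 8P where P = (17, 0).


k = 8 = 1000_2 (binary, LSB first: 0001)
Double-and-add from P = (17, 0):
  bit 0 = 0: acc unchanged = O
  bit 1 = 0: acc unchanged = O
  bit 2 = 0: acc unchanged = O
  bit 3 = 1: acc = O + O = O

8P = O


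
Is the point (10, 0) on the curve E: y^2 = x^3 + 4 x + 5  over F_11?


Check whether y^2 = x^3 + 4 x + 5 (mod 11) for (x, y) = (10, 0).
LHS: y^2 = 0^2 mod 11 = 0
RHS: x^3 + 4 x + 5 = 10^3 + 4*10 + 5 mod 11 = 0
LHS = RHS

Yes, on the curve


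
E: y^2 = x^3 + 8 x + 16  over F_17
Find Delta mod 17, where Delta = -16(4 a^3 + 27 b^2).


4 a^3 + 27 b^2 = 4*8^3 + 27*16^2 = 2048 + 6912 = 8960
Delta = -16 * (8960) = -143360
Delta mod 17 = 1

Delta = 1 (mod 17)


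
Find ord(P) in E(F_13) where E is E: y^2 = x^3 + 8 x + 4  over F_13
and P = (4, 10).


Compute successive multiples of P until we hit O:
  1P = (4, 10)
  2P = (4, 3)
  3P = O

ord(P) = 3


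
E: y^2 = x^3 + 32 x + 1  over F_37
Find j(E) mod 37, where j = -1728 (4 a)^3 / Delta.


Delta = -16(4 a^3 + 27 b^2) mod 37 = 20
-1728 * (4 a)^3 = -1728 * (4*32)^3 mod 37 = 23
j = 23 * 20^(-1) mod 37 = 3

j = 3 (mod 37)


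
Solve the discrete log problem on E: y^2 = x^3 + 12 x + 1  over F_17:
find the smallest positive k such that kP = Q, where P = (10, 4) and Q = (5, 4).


Enumerate multiples of P until we hit Q = (5, 4):
  1P = (10, 4)
  2P = (5, 4)
Match found at i = 2.

k = 2


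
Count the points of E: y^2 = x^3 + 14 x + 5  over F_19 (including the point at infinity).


For each x in F_19, count y with y^2 = x^3 + 14 x + 5 mod 19:
  x = 0: RHS = 5, y in [9, 10]  -> 2 point(s)
  x = 1: RHS = 1, y in [1, 18]  -> 2 point(s)
  x = 3: RHS = 17, y in [6, 13]  -> 2 point(s)
  x = 4: RHS = 11, y in [7, 12]  -> 2 point(s)
  x = 6: RHS = 1, y in [1, 18]  -> 2 point(s)
  x = 7: RHS = 9, y in [3, 16]  -> 2 point(s)
  x = 9: RHS = 5, y in [9, 10]  -> 2 point(s)
  x = 10: RHS = 5, y in [9, 10]  -> 2 point(s)
  x = 12: RHS = 1, y in [1, 18]  -> 2 point(s)
  x = 13: RHS = 9, y in [3, 16]  -> 2 point(s)
  x = 14: RHS = 0, y in [0]  -> 1 point(s)
  x = 17: RHS = 7, y in [8, 11]  -> 2 point(s)
  x = 18: RHS = 9, y in [3, 16]  -> 2 point(s)
Affine points: 25. Add the point at infinity: total = 26.

#E(F_19) = 26


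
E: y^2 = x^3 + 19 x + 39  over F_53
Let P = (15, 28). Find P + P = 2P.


Doubling: s = (3 x1^2 + a) / (2 y1)
s = (3*15^2 + 19) / (2*28) mod 53 = 37
x3 = s^2 - 2 x1 mod 53 = 37^2 - 2*15 = 14
y3 = s (x1 - x3) - y1 mod 53 = 37 * (15 - 14) - 28 = 9

2P = (14, 9)


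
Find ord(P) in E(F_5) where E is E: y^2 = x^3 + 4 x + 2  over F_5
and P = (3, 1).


Compute successive multiples of P until we hit O:
  1P = (3, 1)
  2P = (3, 4)
  3P = O

ord(P) = 3


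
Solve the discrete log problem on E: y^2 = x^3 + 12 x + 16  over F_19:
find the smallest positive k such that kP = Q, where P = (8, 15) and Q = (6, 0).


Enumerate multiples of P until we hit Q = (6, 0):
  1P = (8, 15)
  2P = (12, 11)
  3P = (0, 15)
  4P = (11, 4)
  5P = (5, 12)
  6P = (7, 5)
  7P = (9, 13)
  8P = (6, 0)
Match found at i = 8.

k = 8


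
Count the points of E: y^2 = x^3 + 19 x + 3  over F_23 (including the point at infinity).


For each x in F_23, count y with y^2 = x^3 + 19 x + 3 mod 23:
  x = 0: RHS = 3, y in [7, 16]  -> 2 point(s)
  x = 1: RHS = 0, y in [0]  -> 1 point(s)
  x = 2: RHS = 3, y in [7, 16]  -> 2 point(s)
  x = 3: RHS = 18, y in [8, 15]  -> 2 point(s)
  x = 5: RHS = 16, y in [4, 19]  -> 2 point(s)
  x = 8: RHS = 0, y in [0]  -> 1 point(s)
  x = 9: RHS = 6, y in [11, 12]  -> 2 point(s)
  x = 11: RHS = 2, y in [5, 18]  -> 2 point(s)
  x = 12: RHS = 4, y in [2, 21]  -> 2 point(s)
  x = 13: RHS = 9, y in [3, 20]  -> 2 point(s)
  x = 14: RHS = 0, y in [0]  -> 1 point(s)
  x = 15: RHS = 6, y in [11, 12]  -> 2 point(s)
  x = 17: RHS = 18, y in [8, 15]  -> 2 point(s)
  x = 18: RHS = 13, y in [6, 17]  -> 2 point(s)
  x = 19: RHS = 1, y in [1, 22]  -> 2 point(s)
  x = 21: RHS = 3, y in [7, 16]  -> 2 point(s)
  x = 22: RHS = 6, y in [11, 12]  -> 2 point(s)
Affine points: 31. Add the point at infinity: total = 32.

#E(F_23) = 32


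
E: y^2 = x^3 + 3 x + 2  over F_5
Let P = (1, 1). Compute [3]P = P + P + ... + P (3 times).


k = 3 = 11_2 (binary, LSB first: 11)
Double-and-add from P = (1, 1):
  bit 0 = 1: acc = O + (1, 1) = (1, 1)
  bit 1 = 1: acc = (1, 1) + (2, 1) = (2, 4)

3P = (2, 4)


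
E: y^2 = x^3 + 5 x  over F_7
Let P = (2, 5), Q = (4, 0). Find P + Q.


P != Q, so use the chord formula.
s = (y2 - y1) / (x2 - x1) = (2) / (2) mod 7 = 1
x3 = s^2 - x1 - x2 mod 7 = 1^2 - 2 - 4 = 2
y3 = s (x1 - x3) - y1 mod 7 = 1 * (2 - 2) - 5 = 2

P + Q = (2, 2)


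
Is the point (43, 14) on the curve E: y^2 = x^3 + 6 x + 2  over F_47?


Check whether y^2 = x^3 + 6 x + 2 (mod 47) for (x, y) = (43, 14).
LHS: y^2 = 14^2 mod 47 = 8
RHS: x^3 + 6 x + 2 = 43^3 + 6*43 + 2 mod 47 = 8
LHS = RHS

Yes, on the curve


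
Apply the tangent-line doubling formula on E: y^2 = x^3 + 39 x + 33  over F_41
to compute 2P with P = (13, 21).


Doubling: s = (3 x1^2 + a) / (2 y1)
s = (3*13^2 + 39) / (2*21) mod 41 = 13
x3 = s^2 - 2 x1 mod 41 = 13^2 - 2*13 = 20
y3 = s (x1 - x3) - y1 mod 41 = 13 * (13 - 20) - 21 = 11

2P = (20, 11)


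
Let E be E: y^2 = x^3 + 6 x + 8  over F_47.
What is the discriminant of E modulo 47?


4 a^3 + 27 b^2 = 4*6^3 + 27*8^2 = 864 + 1728 = 2592
Delta = -16 * (2592) = -41472
Delta mod 47 = 29

Delta = 29 (mod 47)


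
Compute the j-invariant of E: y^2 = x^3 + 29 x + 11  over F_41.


Delta = -16(4 a^3 + 27 b^2) mod 41 = 18
-1728 * (4 a)^3 = -1728 * (4*29)^3 mod 41 = 8
j = 8 * 18^(-1) mod 41 = 5

j = 5 (mod 41)


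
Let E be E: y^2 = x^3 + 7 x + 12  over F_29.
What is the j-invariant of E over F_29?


Delta = -16(4 a^3 + 27 b^2) mod 29 = 27
-1728 * (4 a)^3 = -1728 * (4*7)^3 mod 29 = 17
j = 17 * 27^(-1) mod 29 = 6

j = 6 (mod 29)


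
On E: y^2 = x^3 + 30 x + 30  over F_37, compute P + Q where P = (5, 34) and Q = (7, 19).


P != Q, so use the chord formula.
s = (y2 - y1) / (x2 - x1) = (22) / (2) mod 37 = 11
x3 = s^2 - x1 - x2 mod 37 = 11^2 - 5 - 7 = 35
y3 = s (x1 - x3) - y1 mod 37 = 11 * (5 - 35) - 34 = 6

P + Q = (35, 6)


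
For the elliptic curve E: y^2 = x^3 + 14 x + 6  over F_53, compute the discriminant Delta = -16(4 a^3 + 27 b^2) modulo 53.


4 a^3 + 27 b^2 = 4*14^3 + 27*6^2 = 10976 + 972 = 11948
Delta = -16 * (11948) = -191168
Delta mod 53 = 3

Delta = 3 (mod 53)


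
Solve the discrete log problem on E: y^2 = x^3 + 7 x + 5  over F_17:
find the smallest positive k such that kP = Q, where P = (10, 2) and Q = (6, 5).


Enumerate multiples of P until we hit Q = (6, 5):
  1P = (10, 2)
  2P = (13, 10)
  3P = (3, 11)
  4P = (6, 5)
Match found at i = 4.

k = 4


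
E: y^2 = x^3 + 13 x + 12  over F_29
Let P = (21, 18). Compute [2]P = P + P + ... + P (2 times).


k = 2 = 10_2 (binary, LSB first: 01)
Double-and-add from P = (21, 18):
  bit 0 = 0: acc unchanged = O
  bit 1 = 1: acc = O + (22, 19) = (22, 19)

2P = (22, 19)


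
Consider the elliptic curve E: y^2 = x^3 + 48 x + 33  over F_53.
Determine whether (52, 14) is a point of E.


Check whether y^2 = x^3 + 48 x + 33 (mod 53) for (x, y) = (52, 14).
LHS: y^2 = 14^2 mod 53 = 37
RHS: x^3 + 48 x + 33 = 52^3 + 48*52 + 33 mod 53 = 37
LHS = RHS

Yes, on the curve


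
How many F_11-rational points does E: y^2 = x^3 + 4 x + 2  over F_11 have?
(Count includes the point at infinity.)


For each x in F_11, count y with y^2 = x^3 + 4 x + 2 mod 11:
  x = 4: RHS = 5, y in [4, 7]  -> 2 point(s)
  x = 5: RHS = 4, y in [2, 9]  -> 2 point(s)
  x = 6: RHS = 0, y in [0]  -> 1 point(s)
Affine points: 5. Add the point at infinity: total = 6.

#E(F_11) = 6


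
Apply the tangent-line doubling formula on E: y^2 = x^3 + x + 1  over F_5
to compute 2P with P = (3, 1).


Doubling: s = (3 x1^2 + a) / (2 y1)
s = (3*3^2 + 1) / (2*1) mod 5 = 4
x3 = s^2 - 2 x1 mod 5 = 4^2 - 2*3 = 0
y3 = s (x1 - x3) - y1 mod 5 = 4 * (3 - 0) - 1 = 1

2P = (0, 1)


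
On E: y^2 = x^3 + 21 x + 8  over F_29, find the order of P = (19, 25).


Compute successive multiples of P until we hit O:
  1P = (19, 25)
  2P = (11, 2)
  3P = (5, 8)
  4P = (1, 1)
  5P = (14, 1)
  6P = (26, 11)
  7P = (17, 0)
  8P = (26, 18)
  ... (continuing to 14P)
  14P = O

ord(P) = 14


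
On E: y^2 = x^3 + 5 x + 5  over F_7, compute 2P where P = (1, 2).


Doubling: s = (3 x1^2 + a) / (2 y1)
s = (3*1^2 + 5) / (2*2) mod 7 = 2
x3 = s^2 - 2 x1 mod 7 = 2^2 - 2*1 = 2
y3 = s (x1 - x3) - y1 mod 7 = 2 * (1 - 2) - 2 = 3

2P = (2, 3)


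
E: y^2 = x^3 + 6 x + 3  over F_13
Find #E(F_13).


For each x in F_13, count y with y^2 = x^3 + 6 x + 3 mod 13:
  x = 0: RHS = 3, y in [4, 9]  -> 2 point(s)
  x = 1: RHS = 10, y in [6, 7]  -> 2 point(s)
  x = 2: RHS = 10, y in [6, 7]  -> 2 point(s)
  x = 3: RHS = 9, y in [3, 10]  -> 2 point(s)
  x = 4: RHS = 0, y in [0]  -> 1 point(s)
  x = 8: RHS = 4, y in [2, 11]  -> 2 point(s)
  x = 10: RHS = 10, y in [6, 7]  -> 2 point(s)
  x = 11: RHS = 9, y in [3, 10]  -> 2 point(s)
  x = 12: RHS = 9, y in [3, 10]  -> 2 point(s)
Affine points: 17. Add the point at infinity: total = 18.

#E(F_13) = 18


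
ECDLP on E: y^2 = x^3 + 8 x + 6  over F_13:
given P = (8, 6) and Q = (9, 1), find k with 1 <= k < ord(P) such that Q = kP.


Enumerate multiples of P until we hit Q = (9, 1):
  1P = (8, 6)
  2P = (9, 12)
  3P = (6, 6)
  4P = (12, 7)
  5P = (2, 2)
  6P = (2, 11)
  7P = (12, 6)
  8P = (6, 7)
  9P = (9, 1)
Match found at i = 9.

k = 9


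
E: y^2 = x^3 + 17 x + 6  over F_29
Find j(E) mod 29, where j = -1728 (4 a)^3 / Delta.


Delta = -16(4 a^3 + 27 b^2) mod 29 = 7
-1728 * (4 a)^3 = -1728 * (4*17)^3 mod 29 = 23
j = 23 * 7^(-1) mod 29 = 24

j = 24 (mod 29)


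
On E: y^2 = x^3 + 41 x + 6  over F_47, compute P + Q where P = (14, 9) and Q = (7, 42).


P != Q, so use the chord formula.
s = (y2 - y1) / (x2 - x1) = (33) / (40) mod 47 = 2
x3 = s^2 - x1 - x2 mod 47 = 2^2 - 14 - 7 = 30
y3 = s (x1 - x3) - y1 mod 47 = 2 * (14 - 30) - 9 = 6

P + Q = (30, 6)


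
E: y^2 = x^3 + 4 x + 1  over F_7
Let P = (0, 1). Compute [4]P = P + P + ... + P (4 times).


k = 4 = 100_2 (binary, LSB first: 001)
Double-and-add from P = (0, 1):
  bit 0 = 0: acc unchanged = O
  bit 1 = 0: acc unchanged = O
  bit 2 = 1: acc = O + (0, 6) = (0, 6)

4P = (0, 6)


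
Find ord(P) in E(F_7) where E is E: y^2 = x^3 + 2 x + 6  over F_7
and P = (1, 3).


Compute successive multiples of P until we hit O:
  1P = (1, 3)
  2P = (2, 2)
  3P = (5, 1)
  4P = (3, 5)
  5P = (4, 1)
  6P = (4, 6)
  7P = (3, 2)
  8P = (5, 6)
  ... (continuing to 11P)
  11P = O

ord(P) = 11


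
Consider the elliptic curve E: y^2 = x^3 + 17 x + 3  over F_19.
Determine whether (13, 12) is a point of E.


Check whether y^2 = x^3 + 17 x + 3 (mod 19) for (x, y) = (13, 12).
LHS: y^2 = 12^2 mod 19 = 11
RHS: x^3 + 17 x + 3 = 13^3 + 17*13 + 3 mod 19 = 8
LHS != RHS

No, not on the curve


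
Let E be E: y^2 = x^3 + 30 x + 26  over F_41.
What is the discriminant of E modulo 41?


4 a^3 + 27 b^2 = 4*30^3 + 27*26^2 = 108000 + 18252 = 126252
Delta = -16 * (126252) = -2020032
Delta mod 41 = 38

Delta = 38 (mod 41)


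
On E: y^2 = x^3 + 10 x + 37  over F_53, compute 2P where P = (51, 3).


Doubling: s = (3 x1^2 + a) / (2 y1)
s = (3*51^2 + 10) / (2*3) mod 53 = 39
x3 = s^2 - 2 x1 mod 53 = 39^2 - 2*51 = 41
y3 = s (x1 - x3) - y1 mod 53 = 39 * (51 - 41) - 3 = 16

2P = (41, 16)


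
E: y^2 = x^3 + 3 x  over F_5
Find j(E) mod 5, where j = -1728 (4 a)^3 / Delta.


Delta = -16(4 a^3 + 27 b^2) mod 5 = 2
-1728 * (4 a)^3 = -1728 * (4*3)^3 mod 5 = 1
j = 1 * 2^(-1) mod 5 = 3

j = 3 (mod 5)


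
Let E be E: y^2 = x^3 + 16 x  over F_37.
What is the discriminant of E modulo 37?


4 a^3 + 27 b^2 = 4*16^3 + 27*0^2 = 16384 + 0 = 16384
Delta = -16 * (16384) = -262144
Delta mod 37 = 1

Delta = 1 (mod 37)


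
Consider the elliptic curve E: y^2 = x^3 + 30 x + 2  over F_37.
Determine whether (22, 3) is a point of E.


Check whether y^2 = x^3 + 30 x + 2 (mod 37) for (x, y) = (22, 3).
LHS: y^2 = 3^2 mod 37 = 9
RHS: x^3 + 30 x + 2 = 22^3 + 30*22 + 2 mod 37 = 25
LHS != RHS

No, not on the curve


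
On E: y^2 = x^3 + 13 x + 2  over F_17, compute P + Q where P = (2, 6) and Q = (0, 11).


P != Q, so use the chord formula.
s = (y2 - y1) / (x2 - x1) = (5) / (15) mod 17 = 6
x3 = s^2 - x1 - x2 mod 17 = 6^2 - 2 - 0 = 0
y3 = s (x1 - x3) - y1 mod 17 = 6 * (2 - 0) - 6 = 6

P + Q = (0, 6)


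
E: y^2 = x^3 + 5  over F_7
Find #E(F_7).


For each x in F_7, count y with y^2 = x^3 + 0 x + 5 mod 7:
  x = 3: RHS = 4, y in [2, 5]  -> 2 point(s)
  x = 5: RHS = 4, y in [2, 5]  -> 2 point(s)
  x = 6: RHS = 4, y in [2, 5]  -> 2 point(s)
Affine points: 6. Add the point at infinity: total = 7.

#E(F_7) = 7


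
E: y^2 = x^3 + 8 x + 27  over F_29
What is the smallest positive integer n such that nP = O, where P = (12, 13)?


Compute successive multiples of P until we hit O:
  1P = (12, 13)
  2P = (11, 24)
  3P = (11, 5)
  4P = (12, 16)
  5P = O

ord(P) = 5


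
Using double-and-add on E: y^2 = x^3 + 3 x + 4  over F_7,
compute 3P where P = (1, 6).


k = 3 = 11_2 (binary, LSB first: 11)
Double-and-add from P = (1, 6):
  bit 0 = 1: acc = O + (1, 6) = (1, 6)
  bit 1 = 1: acc = (1, 6) + (0, 5) = (0, 2)

3P = (0, 2)


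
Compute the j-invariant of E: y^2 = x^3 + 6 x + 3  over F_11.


Delta = -16(4 a^3 + 27 b^2) mod 11 = 9
-1728 * (4 a)^3 = -1728 * (4*6)^3 mod 11 = 3
j = 3 * 9^(-1) mod 11 = 4

j = 4 (mod 11)


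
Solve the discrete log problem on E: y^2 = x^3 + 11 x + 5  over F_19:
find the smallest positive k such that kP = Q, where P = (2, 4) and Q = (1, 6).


Enumerate multiples of P until we hit Q = (1, 6):
  1P = (2, 4)
  2P = (1, 6)
Match found at i = 2.

k = 2


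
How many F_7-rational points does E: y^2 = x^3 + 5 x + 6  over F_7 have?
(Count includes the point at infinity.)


For each x in F_7, count y with y^2 = x^3 + 5 x + 6 mod 7:
  x = 5: RHS = 2, y in [3, 4]  -> 2 point(s)
  x = 6: RHS = 0, y in [0]  -> 1 point(s)
Affine points: 3. Add the point at infinity: total = 4.

#E(F_7) = 4


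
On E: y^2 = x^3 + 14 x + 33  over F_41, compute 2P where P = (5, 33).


Doubling: s = (3 x1^2 + a) / (2 y1)
s = (3*5^2 + 14) / (2*33) mod 41 = 38
x3 = s^2 - 2 x1 mod 41 = 38^2 - 2*5 = 40
y3 = s (x1 - x3) - y1 mod 41 = 38 * (5 - 40) - 33 = 31

2P = (40, 31)


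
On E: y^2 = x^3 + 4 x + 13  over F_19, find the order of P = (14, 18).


Compute successive multiples of P until we hit O:
  1P = (14, 18)
  2P = (17, 15)
  3P = (8, 14)
  4P = (8, 5)
  5P = (17, 4)
  6P = (14, 1)
  7P = O

ord(P) = 7


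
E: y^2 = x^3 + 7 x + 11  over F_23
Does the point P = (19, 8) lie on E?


Check whether y^2 = x^3 + 7 x + 11 (mod 23) for (x, y) = (19, 8).
LHS: y^2 = 8^2 mod 23 = 18
RHS: x^3 + 7 x + 11 = 19^3 + 7*19 + 11 mod 23 = 11
LHS != RHS

No, not on the curve


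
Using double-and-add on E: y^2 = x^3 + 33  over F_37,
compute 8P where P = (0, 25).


k = 8 = 1000_2 (binary, LSB first: 0001)
Double-and-add from P = (0, 25):
  bit 0 = 0: acc unchanged = O
  bit 1 = 0: acc unchanged = O
  bit 2 = 0: acc unchanged = O
  bit 3 = 1: acc = O + (0, 12) = (0, 12)

8P = (0, 12)


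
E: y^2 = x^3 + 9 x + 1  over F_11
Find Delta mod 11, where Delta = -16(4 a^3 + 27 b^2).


4 a^3 + 27 b^2 = 4*9^3 + 27*1^2 = 2916 + 27 = 2943
Delta = -16 * (2943) = -47088
Delta mod 11 = 3

Delta = 3 (mod 11)


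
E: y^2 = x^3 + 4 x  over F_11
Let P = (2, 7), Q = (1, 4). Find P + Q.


P != Q, so use the chord formula.
s = (y2 - y1) / (x2 - x1) = (8) / (10) mod 11 = 3
x3 = s^2 - x1 - x2 mod 11 = 3^2 - 2 - 1 = 6
y3 = s (x1 - x3) - y1 mod 11 = 3 * (2 - 6) - 7 = 3

P + Q = (6, 3)


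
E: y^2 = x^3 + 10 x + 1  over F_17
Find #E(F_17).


For each x in F_17, count y with y^2 = x^3 + 10 x + 1 mod 17:
  x = 0: RHS = 1, y in [1, 16]  -> 2 point(s)
  x = 8: RHS = 15, y in [7, 10]  -> 2 point(s)
  x = 9: RHS = 4, y in [2, 15]  -> 2 point(s)
  x = 10: RHS = 13, y in [8, 9]  -> 2 point(s)
  x = 12: RHS = 13, y in [8, 9]  -> 2 point(s)
  x = 13: RHS = 16, y in [4, 13]  -> 2 point(s)
Affine points: 12. Add the point at infinity: total = 13.

#E(F_17) = 13


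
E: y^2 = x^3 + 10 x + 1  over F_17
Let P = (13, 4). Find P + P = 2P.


Doubling: s = (3 x1^2 + a) / (2 y1)
s = (3*13^2 + 10) / (2*4) mod 17 = 3
x3 = s^2 - 2 x1 mod 17 = 3^2 - 2*13 = 0
y3 = s (x1 - x3) - y1 mod 17 = 3 * (13 - 0) - 4 = 1

2P = (0, 1)


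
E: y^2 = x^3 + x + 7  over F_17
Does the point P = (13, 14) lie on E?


Check whether y^2 = x^3 + 1 x + 7 (mod 17) for (x, y) = (13, 14).
LHS: y^2 = 14^2 mod 17 = 9
RHS: x^3 + 1 x + 7 = 13^3 + 1*13 + 7 mod 17 = 7
LHS != RHS

No, not on the curve


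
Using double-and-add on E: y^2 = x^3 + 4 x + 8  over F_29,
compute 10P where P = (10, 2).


k = 10 = 1010_2 (binary, LSB first: 0101)
Double-and-add from P = (10, 2):
  bit 0 = 0: acc unchanged = O
  bit 1 = 1: acc = O + (14, 13) = (14, 13)
  bit 2 = 0: acc unchanged = (14, 13)
  bit 3 = 1: acc = (14, 13) + (17, 1) = (14, 16)

10P = (14, 16)


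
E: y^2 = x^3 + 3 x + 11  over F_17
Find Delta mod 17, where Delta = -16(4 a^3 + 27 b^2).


4 a^3 + 27 b^2 = 4*3^3 + 27*11^2 = 108 + 3267 = 3375
Delta = -16 * (3375) = -54000
Delta mod 17 = 9

Delta = 9 (mod 17)


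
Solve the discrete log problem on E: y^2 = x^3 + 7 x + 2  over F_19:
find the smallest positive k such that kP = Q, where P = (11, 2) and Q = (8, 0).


Enumerate multiples of P until we hit Q = (8, 0):
  1P = (11, 2)
  2P = (8, 0)
Match found at i = 2.

k = 2


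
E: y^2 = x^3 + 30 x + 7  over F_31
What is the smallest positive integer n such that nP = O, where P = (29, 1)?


Compute successive multiples of P until we hit O:
  1P = (29, 1)
  2P = (11, 5)
  3P = (1, 10)
  4P = (10, 25)
  5P = (27, 3)
  6P = (7, 8)
  7P = (9, 18)
  8P = (0, 10)
  ... (continuing to 20P)
  20P = O

ord(P) = 20


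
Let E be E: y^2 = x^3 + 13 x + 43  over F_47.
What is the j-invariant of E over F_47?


Delta = -16(4 a^3 + 27 b^2) mod 47 = 13
-1728 * (4 a)^3 = -1728 * (4*13)^3 mod 47 = 12
j = 12 * 13^(-1) mod 47 = 19

j = 19 (mod 47)


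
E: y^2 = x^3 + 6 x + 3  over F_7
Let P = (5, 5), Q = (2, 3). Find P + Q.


P != Q, so use the chord formula.
s = (y2 - y1) / (x2 - x1) = (5) / (4) mod 7 = 3
x3 = s^2 - x1 - x2 mod 7 = 3^2 - 5 - 2 = 2
y3 = s (x1 - x3) - y1 mod 7 = 3 * (5 - 2) - 5 = 4

P + Q = (2, 4)


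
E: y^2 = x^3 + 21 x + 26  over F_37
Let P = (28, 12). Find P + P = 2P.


Doubling: s = (3 x1^2 + a) / (2 y1)
s = (3*28^2 + 21) / (2*12) mod 37 = 11
x3 = s^2 - 2 x1 mod 37 = 11^2 - 2*28 = 28
y3 = s (x1 - x3) - y1 mod 37 = 11 * (28 - 28) - 12 = 25

2P = (28, 25)


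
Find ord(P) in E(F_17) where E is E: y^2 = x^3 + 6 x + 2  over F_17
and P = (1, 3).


Compute successive multiples of P until we hit O:
  1P = (1, 3)
  2P = (13, 13)
  3P = (7, 9)
  4P = (10, 5)
  5P = (5, 15)
  6P = (3, 8)
  7P = (15, 13)
  8P = (14, 12)
  ... (continuing to 24P)
  24P = O

ord(P) = 24


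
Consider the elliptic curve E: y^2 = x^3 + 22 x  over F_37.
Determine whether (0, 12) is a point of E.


Check whether y^2 = x^3 + 22 x + 0 (mod 37) for (x, y) = (0, 12).
LHS: y^2 = 12^2 mod 37 = 33
RHS: x^3 + 22 x + 0 = 0^3 + 22*0 + 0 mod 37 = 0
LHS != RHS

No, not on the curve


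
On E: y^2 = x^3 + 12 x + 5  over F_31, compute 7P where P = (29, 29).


k = 7 = 111_2 (binary, LSB first: 111)
Double-and-add from P = (29, 29):
  bit 0 = 1: acc = O + (29, 29) = (29, 29)
  bit 1 = 1: acc = (29, 29) + (9, 6) = (13, 8)
  bit 2 = 1: acc = (13, 8) + (17, 10) = (9, 25)

7P = (9, 25)


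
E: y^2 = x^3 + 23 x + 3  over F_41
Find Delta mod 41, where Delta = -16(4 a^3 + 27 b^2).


4 a^3 + 27 b^2 = 4*23^3 + 27*3^2 = 48668 + 243 = 48911
Delta = -16 * (48911) = -782576
Delta mod 41 = 32

Delta = 32 (mod 41)


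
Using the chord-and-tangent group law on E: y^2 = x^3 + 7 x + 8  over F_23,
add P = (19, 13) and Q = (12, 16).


P != Q, so use the chord formula.
s = (y2 - y1) / (x2 - x1) = (3) / (16) mod 23 = 16
x3 = s^2 - x1 - x2 mod 23 = 16^2 - 19 - 12 = 18
y3 = s (x1 - x3) - y1 mod 23 = 16 * (19 - 18) - 13 = 3

P + Q = (18, 3)


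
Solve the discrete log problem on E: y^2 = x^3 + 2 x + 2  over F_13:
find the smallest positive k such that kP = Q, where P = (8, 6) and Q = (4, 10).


Enumerate multiples of P until we hit Q = (4, 10):
  1P = (8, 6)
  2P = (11, 4)
  3P = (6, 10)
  4P = (3, 10)
  5P = (12, 5)
  6P = (2, 12)
  7P = (4, 3)
  8P = (4, 10)
Match found at i = 8.

k = 8


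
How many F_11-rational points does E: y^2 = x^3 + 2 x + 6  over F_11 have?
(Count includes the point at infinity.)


For each x in F_11, count y with y^2 = x^3 + 2 x + 6 mod 11:
  x = 1: RHS = 9, y in [3, 8]  -> 2 point(s)
  x = 4: RHS = 1, y in [1, 10]  -> 2 point(s)
  x = 5: RHS = 9, y in [3, 8]  -> 2 point(s)
  x = 6: RHS = 3, y in [5, 6]  -> 2 point(s)
  x = 7: RHS = 0, y in [0]  -> 1 point(s)
  x = 9: RHS = 5, y in [4, 7]  -> 2 point(s)
  x = 10: RHS = 3, y in [5, 6]  -> 2 point(s)
Affine points: 13. Add the point at infinity: total = 14.

#E(F_11) = 14


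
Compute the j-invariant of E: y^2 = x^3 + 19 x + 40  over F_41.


Delta = -16(4 a^3 + 27 b^2) mod 41 = 30
-1728 * (4 a)^3 = -1728 * (4*19)^3 mod 41 = 25
j = 25 * 30^(-1) mod 41 = 35

j = 35 (mod 41)


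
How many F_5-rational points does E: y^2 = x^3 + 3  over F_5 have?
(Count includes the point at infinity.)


For each x in F_5, count y with y^2 = x^3 + 0 x + 3 mod 5:
  x = 1: RHS = 4, y in [2, 3]  -> 2 point(s)
  x = 2: RHS = 1, y in [1, 4]  -> 2 point(s)
  x = 3: RHS = 0, y in [0]  -> 1 point(s)
Affine points: 5. Add the point at infinity: total = 6.

#E(F_5) = 6


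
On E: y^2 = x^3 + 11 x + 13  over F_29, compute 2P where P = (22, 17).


k = 2 = 10_2 (binary, LSB first: 01)
Double-and-add from P = (22, 17):
  bit 0 = 0: acc unchanged = O
  bit 1 = 1: acc = O + (8, 2) = (8, 2)

2P = (8, 2)


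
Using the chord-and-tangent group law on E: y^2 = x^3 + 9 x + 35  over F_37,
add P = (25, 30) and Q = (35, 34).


P != Q, so use the chord formula.
s = (y2 - y1) / (x2 - x1) = (4) / (10) mod 37 = 30
x3 = s^2 - x1 - x2 mod 37 = 30^2 - 25 - 35 = 26
y3 = s (x1 - x3) - y1 mod 37 = 30 * (25 - 26) - 30 = 14

P + Q = (26, 14)


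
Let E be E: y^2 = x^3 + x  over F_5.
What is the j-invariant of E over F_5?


Delta = -16(4 a^3 + 27 b^2) mod 5 = 1
-1728 * (4 a)^3 = -1728 * (4*1)^3 mod 5 = 3
j = 3 * 1^(-1) mod 5 = 3

j = 3 (mod 5)


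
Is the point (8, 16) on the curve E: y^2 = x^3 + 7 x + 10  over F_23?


Check whether y^2 = x^3 + 7 x + 10 (mod 23) for (x, y) = (8, 16).
LHS: y^2 = 16^2 mod 23 = 3
RHS: x^3 + 7 x + 10 = 8^3 + 7*8 + 10 mod 23 = 3
LHS = RHS

Yes, on the curve


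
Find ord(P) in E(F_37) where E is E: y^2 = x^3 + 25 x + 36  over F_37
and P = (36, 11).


Compute successive multiples of P until we hit O:
  1P = (36, 11)
  2P = (29, 8)
  3P = (19, 28)
  4P = (20, 10)
  5P = (30, 31)
  6P = (15, 30)
  7P = (26, 24)
  8P = (0, 31)
  ... (continuing to 41P)
  41P = O

ord(P) = 41


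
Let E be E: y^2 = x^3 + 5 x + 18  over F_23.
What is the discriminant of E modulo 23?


4 a^3 + 27 b^2 = 4*5^3 + 27*18^2 = 500 + 8748 = 9248
Delta = -16 * (9248) = -147968
Delta mod 23 = 14

Delta = 14 (mod 23)


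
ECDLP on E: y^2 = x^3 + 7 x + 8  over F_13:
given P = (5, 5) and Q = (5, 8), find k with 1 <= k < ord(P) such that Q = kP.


Enumerate multiples of P until we hit Q = (5, 8):
  1P = (5, 5)
  2P = (12, 0)
  3P = (5, 8)
Match found at i = 3.

k = 3


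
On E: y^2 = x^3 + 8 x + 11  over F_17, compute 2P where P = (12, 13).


Doubling: s = (3 x1^2 + a) / (2 y1)
s = (3*12^2 + 8) / (2*13) mod 17 = 13
x3 = s^2 - 2 x1 mod 17 = 13^2 - 2*12 = 9
y3 = s (x1 - x3) - y1 mod 17 = 13 * (12 - 9) - 13 = 9

2P = (9, 9)


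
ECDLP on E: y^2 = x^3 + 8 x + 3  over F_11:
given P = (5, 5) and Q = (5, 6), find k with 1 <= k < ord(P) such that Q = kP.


Enumerate multiples of P until we hit Q = (5, 6):
  1P = (5, 5)
  2P = (4, 0)
  3P = (5, 6)
Match found at i = 3.

k = 3


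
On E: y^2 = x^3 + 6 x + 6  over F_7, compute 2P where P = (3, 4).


Doubling: s = (3 x1^2 + a) / (2 y1)
s = (3*3^2 + 6) / (2*4) mod 7 = 5
x3 = s^2 - 2 x1 mod 7 = 5^2 - 2*3 = 5
y3 = s (x1 - x3) - y1 mod 7 = 5 * (3 - 5) - 4 = 0

2P = (5, 0)


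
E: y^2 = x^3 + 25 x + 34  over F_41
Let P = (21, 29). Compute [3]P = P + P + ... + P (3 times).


k = 3 = 11_2 (binary, LSB first: 11)
Double-and-add from P = (21, 29):
  bit 0 = 1: acc = O + (21, 29) = (21, 29)
  bit 1 = 1: acc = (21, 29) + (32, 8) = (34, 7)

3P = (34, 7)


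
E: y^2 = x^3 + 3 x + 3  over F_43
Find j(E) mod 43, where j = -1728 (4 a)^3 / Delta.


Delta = -16(4 a^3 + 27 b^2) mod 43 = 17
-1728 * (4 a)^3 = -1728 * (4*3)^3 mod 43 = 22
j = 22 * 17^(-1) mod 43 = 19

j = 19 (mod 43)


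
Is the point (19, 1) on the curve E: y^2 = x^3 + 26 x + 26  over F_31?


Check whether y^2 = x^3 + 26 x + 26 (mod 31) for (x, y) = (19, 1).
LHS: y^2 = 1^2 mod 31 = 1
RHS: x^3 + 26 x + 26 = 19^3 + 26*19 + 26 mod 31 = 1
LHS = RHS

Yes, on the curve


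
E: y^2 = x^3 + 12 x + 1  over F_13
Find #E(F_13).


For each x in F_13, count y with y^2 = x^3 + 12 x + 1 mod 13:
  x = 0: RHS = 1, y in [1, 12]  -> 2 point(s)
  x = 1: RHS = 1, y in [1, 12]  -> 2 point(s)
  x = 3: RHS = 12, y in [5, 8]  -> 2 point(s)
  x = 4: RHS = 9, y in [3, 10]  -> 2 point(s)
  x = 5: RHS = 4, y in [2, 11]  -> 2 point(s)
  x = 6: RHS = 3, y in [4, 9]  -> 2 point(s)
  x = 7: RHS = 12, y in [5, 8]  -> 2 point(s)
  x = 10: RHS = 3, y in [4, 9]  -> 2 point(s)
  x = 12: RHS = 1, y in [1, 12]  -> 2 point(s)
Affine points: 18. Add the point at infinity: total = 19.

#E(F_13) = 19


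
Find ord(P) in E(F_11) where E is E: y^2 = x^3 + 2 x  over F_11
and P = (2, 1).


Compute successive multiples of P until we hit O:
  1P = (2, 1)
  2P = (1, 6)
  3P = (0, 0)
  4P = (1, 5)
  5P = (2, 10)
  6P = O

ord(P) = 6


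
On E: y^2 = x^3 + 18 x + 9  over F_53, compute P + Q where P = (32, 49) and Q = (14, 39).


P != Q, so use the chord formula.
s = (y2 - y1) / (x2 - x1) = (43) / (35) mod 53 = 30
x3 = s^2 - x1 - x2 mod 53 = 30^2 - 32 - 14 = 6
y3 = s (x1 - x3) - y1 mod 53 = 30 * (32 - 6) - 49 = 42

P + Q = (6, 42)


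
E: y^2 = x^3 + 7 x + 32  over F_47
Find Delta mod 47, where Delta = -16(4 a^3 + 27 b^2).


4 a^3 + 27 b^2 = 4*7^3 + 27*32^2 = 1372 + 27648 = 29020
Delta = -16 * (29020) = -464320
Delta mod 47 = 40

Delta = 40 (mod 47)


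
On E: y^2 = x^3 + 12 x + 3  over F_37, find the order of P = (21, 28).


Compute successive multiples of P until we hit O:
  1P = (21, 28)
  2P = (31, 23)
  3P = (13, 5)
  4P = (13, 32)
  5P = (31, 14)
  6P = (21, 9)
  7P = O

ord(P) = 7


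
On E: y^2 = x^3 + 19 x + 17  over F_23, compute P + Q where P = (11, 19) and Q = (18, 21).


P != Q, so use the chord formula.
s = (y2 - y1) / (x2 - x1) = (2) / (7) mod 23 = 20
x3 = s^2 - x1 - x2 mod 23 = 20^2 - 11 - 18 = 3
y3 = s (x1 - x3) - y1 mod 23 = 20 * (11 - 3) - 19 = 3

P + Q = (3, 3)


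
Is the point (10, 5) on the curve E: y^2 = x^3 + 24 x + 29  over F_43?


Check whether y^2 = x^3 + 24 x + 29 (mod 43) for (x, y) = (10, 5).
LHS: y^2 = 5^2 mod 43 = 25
RHS: x^3 + 24 x + 29 = 10^3 + 24*10 + 29 mod 43 = 22
LHS != RHS

No, not on the curve


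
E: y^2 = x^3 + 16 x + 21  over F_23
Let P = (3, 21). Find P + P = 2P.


Doubling: s = (3 x1^2 + a) / (2 y1)
s = (3*3^2 + 16) / (2*21) mod 23 = 18
x3 = s^2 - 2 x1 mod 23 = 18^2 - 2*3 = 19
y3 = s (x1 - x3) - y1 mod 23 = 18 * (3 - 19) - 21 = 13

2P = (19, 13)


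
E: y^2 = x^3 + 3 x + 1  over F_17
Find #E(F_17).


For each x in F_17, count y with y^2 = x^3 + 3 x + 1 mod 17:
  x = 0: RHS = 1, y in [1, 16]  -> 2 point(s)
  x = 2: RHS = 15, y in [7, 10]  -> 2 point(s)
  x = 4: RHS = 9, y in [3, 14]  -> 2 point(s)
  x = 7: RHS = 8, y in [5, 12]  -> 2 point(s)
  x = 9: RHS = 9, y in [3, 14]  -> 2 point(s)
  x = 14: RHS = 16, y in [4, 13]  -> 2 point(s)
  x = 15: RHS = 4, y in [2, 15]  -> 2 point(s)
Affine points: 14. Add the point at infinity: total = 15.

#E(F_17) = 15
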